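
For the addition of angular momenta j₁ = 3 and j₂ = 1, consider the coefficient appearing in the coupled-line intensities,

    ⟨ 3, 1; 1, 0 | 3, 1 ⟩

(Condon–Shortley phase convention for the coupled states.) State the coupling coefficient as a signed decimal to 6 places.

+√(1/12) ≈ +0.288675

√[7·1!5!1!/8! · 4!2!1!1!4!2!] = √(48)
  +(−1)^0/∏(0,1,2,1,3,0)! = 1/12  (running 1/12)
  +(−1)^1/∏(1,0,1,0,4,1)! = -1/24  (running 1/24)
⟨..|..⟩ = √(48)·(1/24) = +0.288675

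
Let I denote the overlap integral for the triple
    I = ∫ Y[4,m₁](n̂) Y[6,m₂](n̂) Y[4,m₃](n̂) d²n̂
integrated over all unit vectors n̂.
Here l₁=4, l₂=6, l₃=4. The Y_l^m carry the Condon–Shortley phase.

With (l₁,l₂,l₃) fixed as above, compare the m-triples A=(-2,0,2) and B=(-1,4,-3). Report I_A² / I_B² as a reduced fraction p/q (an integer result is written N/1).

Shared (l₁,l₂,l₃)=(4,6,4): N and (l;000)² cancel in I_A²/I_B².
A: Δ = 6!·2!·6!/15! = 1/1261260; Racah Σ t=4..6: t=4:+1/4608 t=5:−1/14400 t=6:+1/1036800 = 77/518400; ⇒ 3j(4 6 4; -2 0 2)² = 11/585, sgn +1
B: Δ = 6!·2!·6!/15! = 1/1261260; Racah Σ t=4..5: t=4:+1/34560 t=5:−1/28800 = -1/172800; ⇒ 3j(4 6 4; -1 4 -3)² = 1/1430, sgn +1
I_A²/I_B² = (11/585)/(1/1430) = 242/9

242/9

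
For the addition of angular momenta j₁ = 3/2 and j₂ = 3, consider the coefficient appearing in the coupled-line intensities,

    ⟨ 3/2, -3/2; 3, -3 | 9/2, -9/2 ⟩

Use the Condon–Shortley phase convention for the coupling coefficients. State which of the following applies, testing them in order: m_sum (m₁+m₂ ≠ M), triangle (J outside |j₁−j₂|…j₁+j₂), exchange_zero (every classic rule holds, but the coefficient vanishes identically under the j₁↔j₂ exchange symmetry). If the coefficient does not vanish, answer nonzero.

m-sum: m₁+m₂ = -3/2+(-3) = -9/2, M = -9/2  ✓
triangle: |j₁−j₂| = 3/2 ≤ J = 9/2 ≤ j₁+j₂ = 9/2  ✓
exchange: j₁≠j₂ or m₁≠m₂ — the exchange symmetry imposes no constraint here
value check: CG = +1 = +1.000000 ≠ 0

nonzero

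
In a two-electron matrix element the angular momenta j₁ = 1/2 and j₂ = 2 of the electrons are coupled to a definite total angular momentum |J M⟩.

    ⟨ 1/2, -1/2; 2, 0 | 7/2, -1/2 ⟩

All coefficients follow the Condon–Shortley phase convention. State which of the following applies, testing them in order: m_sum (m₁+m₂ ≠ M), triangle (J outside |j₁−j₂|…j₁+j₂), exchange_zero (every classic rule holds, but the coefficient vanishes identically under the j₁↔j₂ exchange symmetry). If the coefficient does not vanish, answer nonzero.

triangle

m-sum: m₁+m₂ = -1/2+0 = -1/2, M = -1/2  ✓
triangle: need |j₁−j₂| ≤ J ≤ j₁+j₂, i.e. J ∈ [3/2, 5/2]; J = 7/2 is outside ✗ ⇒ coefficient is 0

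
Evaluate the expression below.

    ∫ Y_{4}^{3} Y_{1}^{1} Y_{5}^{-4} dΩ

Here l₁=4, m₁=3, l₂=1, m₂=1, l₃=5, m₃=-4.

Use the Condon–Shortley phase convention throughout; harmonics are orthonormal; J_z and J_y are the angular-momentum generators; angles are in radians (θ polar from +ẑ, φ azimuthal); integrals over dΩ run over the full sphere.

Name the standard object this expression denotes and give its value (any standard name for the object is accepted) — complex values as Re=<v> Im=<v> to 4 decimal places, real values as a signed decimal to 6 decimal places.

This is a Gaunt coefficient — the integral of a triple product of spherical harmonics over the sphere.
Rules hold: Σm=0, L=10 even, 3≤5≤5.
N = 9·3·11 = 297
Δ = 0!·8!·2!/11! = 1/495
Racah Σ t=0..0: t=0:+1/576 = 1/576
⇒ 3j(4 1 5; 0 0 0)² = 5/99, sgn -1
Racah Σ t=0..0: t=0:+1/10080 = 1/10080
⇒ 3j(4 1 5; 3 1 -4)² = 4/55, sgn -1
4πI² = N·(3j₀)²·(3jₘ)² = 12/11
I = +1·√(1.09091/4π) = 0.29463840

Gaunt coefficient, +0.294638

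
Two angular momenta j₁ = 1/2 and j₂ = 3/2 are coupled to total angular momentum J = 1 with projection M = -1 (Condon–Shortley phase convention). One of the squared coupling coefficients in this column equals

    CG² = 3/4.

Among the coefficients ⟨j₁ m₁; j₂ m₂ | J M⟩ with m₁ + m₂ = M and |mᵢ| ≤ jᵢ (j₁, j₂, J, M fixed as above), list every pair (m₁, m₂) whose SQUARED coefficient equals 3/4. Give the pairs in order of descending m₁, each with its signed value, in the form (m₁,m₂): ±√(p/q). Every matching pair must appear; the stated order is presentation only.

(1/2,-3/2): +√(3/4)

Admissible pairs with m₁+m₂ = M = -1: (-1/2,-1/2), (1/2,-3/2)
  (m₁,m₂)=(1/2,-3/2): CG² = 3/4, CG = +√(3/4)   ← matches the target
  (m₁,m₂)=(-1/2,-1/2): CG² = 1/4, CG = −√(1/4)
Pairs with CG² = 3/4: (1/2,-3/2): +√(3/4)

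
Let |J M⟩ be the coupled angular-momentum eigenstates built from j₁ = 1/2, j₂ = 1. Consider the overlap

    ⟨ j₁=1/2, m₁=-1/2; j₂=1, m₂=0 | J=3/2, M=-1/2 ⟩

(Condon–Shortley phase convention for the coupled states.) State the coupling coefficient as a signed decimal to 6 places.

√[4·0!1!2!/4! · 0!1!1!1!1!2!] = √(2/3)
  +(−1)^0/∏(0,0,1,1,0,1)! = 1  (running 1)
⟨..|..⟩ = √(2/3)·(1) = +0.816497

+√(2/3) ≈ +0.816497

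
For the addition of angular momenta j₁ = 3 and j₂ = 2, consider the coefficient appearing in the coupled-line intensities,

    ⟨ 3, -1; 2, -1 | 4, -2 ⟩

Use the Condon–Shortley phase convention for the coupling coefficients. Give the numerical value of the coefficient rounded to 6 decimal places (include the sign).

j₁+j₂−J=1  J+j₁−j₂=5  J−j₁+j₂=3  j₁+j₂+J+1=10
(j₁±m₁, j₂±m₂, J±M) = (2,4,1,3,2,6)
P² = 5184/7
sum k=0..1:
  [0] +1/48 = 1/48
  [1] −1/72 = -1/72
S = 1/144
C² = P²·S² = 1/28 ; C = +0.188982

+0.188982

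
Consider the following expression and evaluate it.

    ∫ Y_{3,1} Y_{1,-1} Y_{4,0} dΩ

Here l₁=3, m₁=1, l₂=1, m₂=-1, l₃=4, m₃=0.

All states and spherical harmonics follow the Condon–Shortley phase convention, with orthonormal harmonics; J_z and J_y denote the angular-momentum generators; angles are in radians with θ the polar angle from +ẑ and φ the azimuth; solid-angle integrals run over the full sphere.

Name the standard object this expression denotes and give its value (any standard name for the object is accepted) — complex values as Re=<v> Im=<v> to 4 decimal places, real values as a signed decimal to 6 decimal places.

Gaunt coefficient, +0.150786

This is a Gaunt coefficient — the integral of a triple product of spherical harmonics over the sphere.
Rules hold: Σm=0, L=8 even, 2≤4≤4.
N = 7·3·9 = 189
Δ = 0!·6!·2!/9! = 1/252
Racah Σ t=0..0: t=0:+1/36 = 1/36
⇒ 3j(3 1 4; 0 0 0)² = 4/63, sgn +1
Racah Σ t=0..0: t=0:+1/96 = 1/96
⇒ 3j(3 1 4; 1 -1 0)² = 1/42, sgn +1
4πI² = N·(3j₀)²·(3jₘ)² = 2/7
I = +1·√(0.285714/4π) = 0.15078601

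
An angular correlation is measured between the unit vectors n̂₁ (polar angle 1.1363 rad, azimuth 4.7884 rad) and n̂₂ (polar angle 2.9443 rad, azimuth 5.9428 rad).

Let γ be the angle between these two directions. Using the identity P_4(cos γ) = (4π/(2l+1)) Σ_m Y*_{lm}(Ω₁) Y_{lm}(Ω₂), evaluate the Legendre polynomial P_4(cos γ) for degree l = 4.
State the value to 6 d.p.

Addition theorem: P_4(cos γ) = (4π/9) Σ_m Y*_{lm}(Ω₁) Y_{lm}(Ω₂), m = −4…4:
  m=-4: Y*=(0.285852, 0.089693)  Y=(0.000136, 0.000639)  product (-0.000019, 0.000195)
  m=-3: Y*=(-0.088898, 0.383066)  Y=(-0.004829, -0.007882)  product (0.003449, -0.001149)
  m=-2: Y*=(-0.065409, -0.010021)  Y=(0.057241, 0.046362)  product (-0.003280, -0.003606)
  m=-1: Y*=(-0.024137, 0.316940)  Y=(-0.319811, -0.113268)  product (0.043618, -0.098627)
  m=+0: Y*=(-0.128745, -0.000000)  Y=(0.689171, 0.000000)  product (-0.088727, -0.000000)
  m=+1: Y*=(0.024137, 0.316940)  Y=(0.319811, -0.113268)  product (0.043618, 0.098627)
  m=+2: Y*=(-0.065409, 0.010021)  Y=(0.057241, -0.046362)  product (-0.003280, 0.003606)
  m=+3: Y*=(0.088898, 0.383066)  Y=(0.004829, -0.007882)  product (0.003449, 0.001149)
  m=+4: Y*=(0.285852, -0.089693)  Y=(0.000136, -0.000639)  product (-0.000019, -0.000195)
Total Σ_m = (-0.001189, -0.000000). Multiply by 1.396263: (-0.001660, -0.000000). P_4(cos γ) = -0.001660

-0.001660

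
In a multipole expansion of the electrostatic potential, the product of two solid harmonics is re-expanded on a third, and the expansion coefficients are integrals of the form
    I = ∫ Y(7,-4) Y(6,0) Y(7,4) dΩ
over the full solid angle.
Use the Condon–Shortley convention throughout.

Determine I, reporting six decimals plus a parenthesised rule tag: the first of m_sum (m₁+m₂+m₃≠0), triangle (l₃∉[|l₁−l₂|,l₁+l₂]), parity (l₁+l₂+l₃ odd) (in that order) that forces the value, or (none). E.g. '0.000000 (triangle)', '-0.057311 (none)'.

Rules hold: Σm=0, L=20 even, 1≤7≤13.
N = 15·13·15 = 2925
Δ = 6!·8!·6!/21! = 1/2444321880
Racah Σ t=0..6: t=0:+1/2612736000 t=1:−1/20736000 t=2:+1/1658880 t=3:−1/746496 t=4:+1/1658880 t=5:−1/20736000 t=6:+1/2612736000 = -1/4354560
⇒ 3j(7 6 7; 0 0 0)² = 1000/138567, sgn +1
Racah Σ t=3..6: t=3:−1/52254720 t=4:+1/11612160 t=5:−1/20736000 t=6:+1/373248000 = 1/46656000
⇒ 3j(7 6 7; -4 0 4)² = 352/62985, sgn -1
4πI² = N·(3j₀)²·(3jₘ)² = 160000/1356277
I = -1·√(0.11797/4π) = -0.09689042
No selection rule forces the value: the integral is nonzero (none).

-0.096890 (none)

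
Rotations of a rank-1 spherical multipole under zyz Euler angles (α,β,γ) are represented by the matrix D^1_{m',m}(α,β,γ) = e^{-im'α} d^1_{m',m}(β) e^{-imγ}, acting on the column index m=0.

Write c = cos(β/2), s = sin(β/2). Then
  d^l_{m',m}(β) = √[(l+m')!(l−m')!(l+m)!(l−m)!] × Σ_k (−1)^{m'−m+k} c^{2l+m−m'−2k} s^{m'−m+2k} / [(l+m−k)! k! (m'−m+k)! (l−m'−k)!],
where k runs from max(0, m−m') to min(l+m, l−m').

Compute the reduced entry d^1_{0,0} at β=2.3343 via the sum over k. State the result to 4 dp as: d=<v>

d^1_{0,0}(β=2.3343) via the finite sum:
Half-angle: c=0.392774, s=0.919635. N=√(1·1·1·1)=1.000000
k∈{0,1} keeps every argument non-negative
  k=0: (−1)^0·1.0000/(1)·0.3928^2·0.9196^0 = +0.154272
  k=1: (−1)^1·1.0000/(1)·0.3928^0·0.9196^2 = -0.845728
d^1_{0,0}(2.3343) = +0.154272 -0.845728 = -0.691457

d=-0.6915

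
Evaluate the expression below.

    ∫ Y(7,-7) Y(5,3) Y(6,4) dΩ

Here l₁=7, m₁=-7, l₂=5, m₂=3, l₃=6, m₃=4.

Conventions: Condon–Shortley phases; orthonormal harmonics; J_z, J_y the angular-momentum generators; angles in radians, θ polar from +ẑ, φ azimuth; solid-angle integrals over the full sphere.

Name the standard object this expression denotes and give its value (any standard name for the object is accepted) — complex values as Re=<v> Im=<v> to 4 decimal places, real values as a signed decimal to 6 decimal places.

Gaunt coefficient, -0.183405

This is a Gaunt coefficient — the integral of a triple product of spherical harmonics over the sphere.
Checks pass: Σm=0; 18 even; l₃=6∈[2,12].
(2·7+1)(2·5+1)(2·6+1) = 2145
Δ: 6! 8! 4! / 19! → 1/174594420
sum: t=1:−1/4147200 t=2:+1/207360 t=3:−1/82944 t=4:+1/207360 t=5:−1/4147200 = -1/345600
3j²(7 5 6; 0 0 0) = Δ·Π!·Σ² = 420/46189  (sign -1)
sum: t=6:+1/116121600 = 1/116121600
3j²(7 5 6; -7 3 4) = Δ·Π!·Σ² = 7/323  (sign +1)
combine: 4πI² = 2145·420/46189·7/323 = 44100/104329
take √, sign -1: I = -0.18340528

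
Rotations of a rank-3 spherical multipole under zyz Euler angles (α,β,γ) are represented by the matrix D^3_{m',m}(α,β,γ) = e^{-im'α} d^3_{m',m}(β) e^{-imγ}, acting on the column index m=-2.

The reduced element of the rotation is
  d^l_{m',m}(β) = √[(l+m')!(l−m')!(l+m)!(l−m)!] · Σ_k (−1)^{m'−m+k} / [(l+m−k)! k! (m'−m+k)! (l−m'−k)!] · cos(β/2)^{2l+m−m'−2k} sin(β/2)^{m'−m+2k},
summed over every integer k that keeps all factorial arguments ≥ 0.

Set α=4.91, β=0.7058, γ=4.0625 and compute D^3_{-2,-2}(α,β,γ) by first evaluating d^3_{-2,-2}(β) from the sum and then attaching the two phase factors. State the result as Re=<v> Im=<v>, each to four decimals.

Split into d^3_{-2,-2}(β=0.7058) × two z-phases.
With c≡cos(β/2)=0.938374 and s≡sin(β/2)=0.345621, N=[1·120·1·120]^{1/2}=120.000000
k∈{0,1} keeps every argument non-negative
  k=0: (−1)^0·120.0000/(120)·0.9384^6·0.3456^0 = +0.682742
  k=1: (−1)^1·120.0000/(24)·0.9384^4·0.3456^2 = -0.463099
d^3_{-2,-2}(0.7058) = +0.682742 -0.463099 = +0.219644
Phases: e^{-i·(-2)·4.9100}=-0.922911-0.385013i, e^{-i·(-2)·4.0625}=-0.267713+0.963499i ⇒ D=+0.135747-0.172673i

Re=0.1357 Im=-0.1727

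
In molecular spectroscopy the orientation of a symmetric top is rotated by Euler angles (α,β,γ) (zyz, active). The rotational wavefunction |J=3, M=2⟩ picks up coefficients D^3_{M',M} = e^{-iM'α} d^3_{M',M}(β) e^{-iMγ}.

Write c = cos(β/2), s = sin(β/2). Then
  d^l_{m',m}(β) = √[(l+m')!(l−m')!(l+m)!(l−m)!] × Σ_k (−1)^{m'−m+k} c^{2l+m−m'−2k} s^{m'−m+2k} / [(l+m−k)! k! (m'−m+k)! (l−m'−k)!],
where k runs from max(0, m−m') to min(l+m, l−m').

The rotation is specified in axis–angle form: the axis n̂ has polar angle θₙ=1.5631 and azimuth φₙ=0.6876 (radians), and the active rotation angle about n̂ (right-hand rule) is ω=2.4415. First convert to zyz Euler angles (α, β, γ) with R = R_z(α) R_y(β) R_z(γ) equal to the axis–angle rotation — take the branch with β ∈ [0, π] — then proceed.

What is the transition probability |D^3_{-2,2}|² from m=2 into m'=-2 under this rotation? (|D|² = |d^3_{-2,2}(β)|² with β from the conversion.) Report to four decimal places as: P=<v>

Axis–angle → zyz. n̂ = (sinθₙcosφₙ, sinθₙsinφₙ, cosθₙ) = (+0.772749, +0.634666, +0.007696), ω = 2.4415.
R = I cosω + sinω [n̂]ₓ + (1−cosω) n̂n̂ᵀ gives
  R = [+0.289040, +0.860556, +0.419403; +0.870473, -0.053927, -0.489253; -0.398412, +0.506493, -0.764678]
β = atan2(√(R₁₃²+R₂₃²), R₃₃) = 2.441338; α = atan2(R₂₃, R₁₃) mod 2π = 5.421067; γ = atan2(R₃₂, −R₃₁) mod 2π = 0.904274
D^3_{-2,2}(5.4211,2.4413,0.9043) = e^{-i·-2·5.4211}·d^3_{-2,2}(2.4413)·e^{-i·2·0.9043}. Compute d first:
Half-angle: c=0.343018, s=0.939329. N=√(1·120·120·1)=120.000000
Admissible k: 4..5 (factorial args all ≥0)
  k=4: (−1)^0·120.0000/(24)·0.3430^2·0.9393^4 = +0.458009
  k=5: (−1)^1·120.0000/(120)·0.3430^0·0.9393^6 = -0.686920
d^3_{-2,2}(2.4413) = +0.458009 -0.686920 = -0.228912
|D^3_{-2,2}|² = |d^3_{-2,2}(β)|² = (-0.228912)² = 0.052401 (the z-rotation phases have unit modulus)

P=0.0524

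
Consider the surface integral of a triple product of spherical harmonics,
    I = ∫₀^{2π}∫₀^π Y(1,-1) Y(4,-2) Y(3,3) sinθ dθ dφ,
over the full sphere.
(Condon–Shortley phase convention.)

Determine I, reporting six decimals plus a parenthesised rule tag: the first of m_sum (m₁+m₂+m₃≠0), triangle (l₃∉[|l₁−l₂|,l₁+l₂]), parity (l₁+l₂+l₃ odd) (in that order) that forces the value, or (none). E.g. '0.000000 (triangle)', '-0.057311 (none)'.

0.061558 (none)

m-sum 0 ✓  L=8 even ✓  3≤3≤5 ✓
Π(2lᵢ+1) = 3×9×7 = 189
triangle coeff Δ(1,4,3) = 1/252
Σ_t [1,1]: t=1:−1/36 = -1/36
(3j)²=4/63 [(1 4 3; 0 0 0)], sign=+1
Σ_t [2,2]: t=2:+1/1440 = 1/1440
(3j)²=1/252 [(1 4 3; -1 -2 3)], sign=+1
⇒ 4πI² = 1/21
I = (+1)√(1/21/(4π)) = 0.06155813
No selection rule forces the value: the integral is nonzero (none).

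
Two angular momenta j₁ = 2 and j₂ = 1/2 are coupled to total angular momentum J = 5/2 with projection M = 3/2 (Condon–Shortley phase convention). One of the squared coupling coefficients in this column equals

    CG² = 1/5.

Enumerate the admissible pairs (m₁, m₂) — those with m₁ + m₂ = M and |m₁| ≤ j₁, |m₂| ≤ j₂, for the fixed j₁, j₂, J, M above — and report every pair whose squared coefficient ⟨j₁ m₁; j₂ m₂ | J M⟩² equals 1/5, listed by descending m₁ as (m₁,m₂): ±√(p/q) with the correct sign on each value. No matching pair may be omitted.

Admissible pairs with m₁+m₂ = M = 3/2: (1,1/2), (2,-1/2)
  (m₁,m₂)=(2,-1/2): CG² = 1/5, CG = +√(1/5)   ← matches the target
  (m₁,m₂)=(1,1/2): CG² = 4/5, CG = +√(4/5)
Pairs with CG² = 1/5: (2,-1/2): +√(1/5)

(2,-1/2): +√(1/5)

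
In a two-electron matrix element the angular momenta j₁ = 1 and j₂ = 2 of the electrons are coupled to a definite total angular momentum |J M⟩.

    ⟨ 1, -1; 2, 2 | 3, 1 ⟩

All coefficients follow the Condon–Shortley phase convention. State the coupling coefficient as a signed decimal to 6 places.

+0.258199

j₁+j₂−J=0  J+j₁−j₂=2  J−j₁+j₂=4  j₁+j₂+J+1=7
(j₁±m₁, j₂±m₂, J±M) = (0,2,4,0,4,2)
P² = 768/5
sum k=0..0:
  [0] +1/48 = 1/48
S = 1/48
C² = P²·S² = 1/15 ; C = +0.258199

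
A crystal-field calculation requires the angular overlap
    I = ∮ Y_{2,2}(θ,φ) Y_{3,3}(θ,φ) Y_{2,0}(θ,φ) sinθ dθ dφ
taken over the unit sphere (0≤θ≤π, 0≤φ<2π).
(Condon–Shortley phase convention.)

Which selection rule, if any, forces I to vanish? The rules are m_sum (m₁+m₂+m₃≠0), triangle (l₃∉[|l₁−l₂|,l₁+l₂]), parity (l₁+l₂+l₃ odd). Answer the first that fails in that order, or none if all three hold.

m_sum

Σmᵢ = 5  ✗
l₃∈[|l₁−l₂|,l₁+l₂]=[1,5], have l₃=2
Σlᵢ = 7 ⇒ odd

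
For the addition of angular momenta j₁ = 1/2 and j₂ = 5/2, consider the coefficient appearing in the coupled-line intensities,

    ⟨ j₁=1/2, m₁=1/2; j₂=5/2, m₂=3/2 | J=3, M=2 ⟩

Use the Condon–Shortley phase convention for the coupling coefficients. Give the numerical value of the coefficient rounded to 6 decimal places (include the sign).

+√(5/6) = +0.912871

triangle: 0!×1!×5!/7! = 120/5040
(j±m)!: 1!×0!×4!×1!×5!×1! = 2880
prefactor² = (2J+1)×Δ×N² = 480
  k=0: +1/(0!×0!×0!×4!×1!×1!) = 1/24
Σ = 1/24  ⇒  CG² = 480×(1/24)² = 5/6
CG = +√(5/6) = +0.912871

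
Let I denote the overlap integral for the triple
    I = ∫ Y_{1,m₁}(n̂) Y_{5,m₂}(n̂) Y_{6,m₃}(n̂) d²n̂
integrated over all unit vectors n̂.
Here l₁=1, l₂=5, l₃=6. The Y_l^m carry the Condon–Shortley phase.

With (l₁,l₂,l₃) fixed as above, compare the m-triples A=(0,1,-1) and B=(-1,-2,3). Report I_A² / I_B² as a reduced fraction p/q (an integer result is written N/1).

l's match ⇒ only the (l;m) 3-j factors differ between A and B.
A: triangle coeff Δ(1,5,6) = 1/858; Σ_t [0,0]: t=0:+1/17280 = 1/17280; (3j)²=35/858 [(1 5 6; 0 1 -1)], sign=-1
B: triangle coeff Δ(1,5,6) = 1/858; Σ_t [0,0]: t=0:+1/60480 = 1/60480; (3j)²=6/143 [(1 5 6; -1 -2 3)], sign=-1
I_A²/I_B² = (35/858)/(6/143) = 35/36

35/36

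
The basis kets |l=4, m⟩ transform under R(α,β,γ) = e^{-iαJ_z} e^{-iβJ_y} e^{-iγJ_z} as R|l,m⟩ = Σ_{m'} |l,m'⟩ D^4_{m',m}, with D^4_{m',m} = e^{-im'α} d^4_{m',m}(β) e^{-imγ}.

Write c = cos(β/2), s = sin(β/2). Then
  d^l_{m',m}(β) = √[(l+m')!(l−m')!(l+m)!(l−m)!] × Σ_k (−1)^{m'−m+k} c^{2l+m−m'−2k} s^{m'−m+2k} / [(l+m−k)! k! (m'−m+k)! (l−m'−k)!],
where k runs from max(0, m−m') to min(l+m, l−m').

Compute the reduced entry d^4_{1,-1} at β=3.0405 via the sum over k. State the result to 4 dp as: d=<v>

d=-0.9520

d^4_{1,-1}(β=3.0405) via the finite sum:
Half-angle: c=0.050525, s=0.998723. N=√(120·6·6·120)=720.000000
Admissible k: 0..3 (factorial args all ≥0)
  k=0: (−1)^2·720.0000/(72)·0.0505^6·0.9987^2 = +0.000000
  k=1: (−1)^3·720.0000/(24)·0.0505^4·0.9987^4 = -0.000195
  k=2: (−1)^4·720.0000/(48)·0.0505^2·0.9987^6 = +0.037999
  k=3: (−1)^5·720.0000/(720)·0.0505^0·0.9987^8 = -0.989828
d^4_{1,-1}(3.0405) = +0.000000 -0.000195 +0.037999 -0.989828 = -0.952024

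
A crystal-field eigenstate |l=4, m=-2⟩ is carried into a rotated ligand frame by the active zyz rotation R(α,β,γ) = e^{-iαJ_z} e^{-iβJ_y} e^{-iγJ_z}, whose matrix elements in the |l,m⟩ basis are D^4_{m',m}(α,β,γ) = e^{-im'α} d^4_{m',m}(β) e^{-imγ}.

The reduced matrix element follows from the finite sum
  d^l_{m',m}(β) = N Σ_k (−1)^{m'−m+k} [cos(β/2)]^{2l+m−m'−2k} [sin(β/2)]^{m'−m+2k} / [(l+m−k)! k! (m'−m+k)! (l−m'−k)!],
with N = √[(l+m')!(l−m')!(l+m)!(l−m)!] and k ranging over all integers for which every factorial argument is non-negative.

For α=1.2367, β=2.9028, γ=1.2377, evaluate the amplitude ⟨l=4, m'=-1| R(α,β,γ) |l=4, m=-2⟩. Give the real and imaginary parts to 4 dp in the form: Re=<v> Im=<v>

Split into d^4_{-1,-2}(β=2.9028) × two z-phases.
With c≡cos(β/2)=0.119113 and s≡sin(β/2)=0.992881, N=[6·120·2·720]^{1/2}=1018.233765
The bounds max(0,m−m')=0 and min(l+m,l−m')=2 give 3 terms
  k=0: (−1)^1·1018.2338/(240)·0.1191^7·0.9929^1 = -0.000001
  k=1: (−1)^2·1018.2338/(48)·0.1191^5·0.9929^3 = +0.000498
  k=2: (−1)^3·1018.2338/(72)·0.1191^3·0.9929^5 = -0.023061
d^4_{-1,-2}(2.9028) = -0.000001 +0.000498 -0.023061 = -0.022564
Attach z-rotation phases: D = e^{-i(-1)(1.2367)}·(-0.022564)·e^{-i(-2)(1.2377)} = +0.018991+0.012186i

Re=0.0190 Im=0.0122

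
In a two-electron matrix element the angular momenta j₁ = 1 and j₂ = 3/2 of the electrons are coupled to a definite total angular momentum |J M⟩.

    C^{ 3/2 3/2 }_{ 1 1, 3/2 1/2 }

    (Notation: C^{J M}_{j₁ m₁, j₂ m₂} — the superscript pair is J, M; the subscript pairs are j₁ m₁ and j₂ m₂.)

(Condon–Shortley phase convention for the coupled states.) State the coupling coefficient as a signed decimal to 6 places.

+0.632456  (= +√(2/5))

triangle: 1!·1!·2!/5! = 2/120
(j±m)!: 2!·0!·2!·1!·3!·0! = 24
prefactor² = (2J+1)·Δ·N² = 8/5
  k=0: +1/(0!·1!·0!·2!·1!·0!) = 1/2
Σ = 1/2  ⇒  CG² = 8/5·(1/2)² = 2/5
CG = +√(2/5) = +0.632456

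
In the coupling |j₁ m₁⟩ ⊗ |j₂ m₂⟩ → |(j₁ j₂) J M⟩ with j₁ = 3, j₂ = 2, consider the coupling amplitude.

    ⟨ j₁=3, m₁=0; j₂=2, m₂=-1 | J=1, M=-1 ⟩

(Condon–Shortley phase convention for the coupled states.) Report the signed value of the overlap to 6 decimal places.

triangle: 4!·2!·0!/7! = 48/5040
(j±m)!: 3!·3!·1!·3!·0!·2! = 432
prefactor² = (2J+1)·Δ·N² = 432/35
  k=1: −1/(1!·3!·2!·0!·0!·0!) = -1/12
Σ = -1/12  ⇒  CG² = 432/35·(-1/12)² = 3/35
CG = −√(3/35) = -0.292770

-0.292770  (= −√(3/35))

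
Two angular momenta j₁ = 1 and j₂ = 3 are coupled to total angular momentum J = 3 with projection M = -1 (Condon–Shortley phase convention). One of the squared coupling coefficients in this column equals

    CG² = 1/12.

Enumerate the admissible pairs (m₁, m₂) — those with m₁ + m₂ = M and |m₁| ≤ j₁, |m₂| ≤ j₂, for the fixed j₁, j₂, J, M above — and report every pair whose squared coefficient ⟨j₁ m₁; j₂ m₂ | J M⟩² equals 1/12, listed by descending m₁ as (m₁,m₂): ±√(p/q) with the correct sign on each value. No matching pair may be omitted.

(0,-1): +√(1/12)

Admissible pairs with m₁+m₂ = M = -1: (-1,0), (0,-1), (1,-2)
  (m₁,m₂)=(1,-2): CG² = 5/12, CG = +√(5/12)
  (m₁,m₂)=(0,-1): CG² = 1/12, CG = +√(1/12)   ← matches the target
  (m₁,m₂)=(-1,0): CG² = 1/2, CG = −√(1/2)
Pairs with CG² = 1/12: (0,-1): +√(1/12)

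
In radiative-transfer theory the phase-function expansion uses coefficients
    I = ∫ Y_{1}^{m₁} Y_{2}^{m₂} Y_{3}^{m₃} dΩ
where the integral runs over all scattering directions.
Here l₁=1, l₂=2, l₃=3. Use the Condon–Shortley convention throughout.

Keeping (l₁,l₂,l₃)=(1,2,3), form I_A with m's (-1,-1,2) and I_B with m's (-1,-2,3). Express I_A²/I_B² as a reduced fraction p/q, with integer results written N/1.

Same 1,2,3: normalisation and zero-m 3j drop out of the ratio.
A: Δ: 0! 2! 4! / 7! → 1/105; sum: t=0:+1/12 = 1/12; 3j²(1 2 3; -1 -1 2) = Δ·Π!·Σ² = 2/21  (sign -1)
B: Δ: 0! 2! 4! / 7! → 1/105; sum: t=0:+1/48 = 1/48; 3j²(1 2 3; -1 -2 3) = Δ·Π!·Σ² = 1/7  (sign +1)
I_A²/I_B² = (2/21)/(1/7) = 2/3

2/3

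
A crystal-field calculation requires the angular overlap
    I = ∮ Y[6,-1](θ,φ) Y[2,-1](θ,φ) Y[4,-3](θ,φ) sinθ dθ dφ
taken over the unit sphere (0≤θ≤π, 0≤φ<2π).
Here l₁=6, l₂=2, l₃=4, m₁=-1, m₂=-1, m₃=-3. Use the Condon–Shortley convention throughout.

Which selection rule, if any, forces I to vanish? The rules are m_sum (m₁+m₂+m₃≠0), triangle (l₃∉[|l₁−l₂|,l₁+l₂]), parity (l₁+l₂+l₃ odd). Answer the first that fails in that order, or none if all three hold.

azimuthal sum: -1 − 1 − 3 = -5  ✗
4 ≤ 4 ≤ 8 (triangle on l)
L = 6 + 2 + 4 = 12 (even)

m_sum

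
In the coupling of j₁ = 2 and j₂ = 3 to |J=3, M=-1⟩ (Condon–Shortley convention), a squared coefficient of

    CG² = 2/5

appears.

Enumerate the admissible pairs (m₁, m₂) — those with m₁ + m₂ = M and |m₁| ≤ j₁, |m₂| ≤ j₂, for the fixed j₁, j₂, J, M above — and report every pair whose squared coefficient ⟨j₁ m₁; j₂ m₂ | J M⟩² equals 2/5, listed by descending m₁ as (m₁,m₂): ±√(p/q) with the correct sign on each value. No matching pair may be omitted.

Admissible pairs with m₁+m₂ = M = -1: (-2,1), (-1,0), (0,-1), (1,-2), (2,-3)
  (m₁,m₂)=(2,-3): CG² = 1/6, CG = +√(1/6)
  (m₁,m₂)=(1,-2): CG² = 1/4, CG = +√(1/4)
  (m₁,m₂)=(0,-1): CG² = 3/20, CG = −√(3/20)
  (m₁,m₂)=(-1,0): CG² = 1/30, CG = −√(1/30)
  (m₁,m₂)=(-2,1): CG² = 2/5, CG = +√(2/5)   ← matches the target
Pairs with CG² = 2/5: (-2,1): +√(2/5)

(-2,1): +√(2/5)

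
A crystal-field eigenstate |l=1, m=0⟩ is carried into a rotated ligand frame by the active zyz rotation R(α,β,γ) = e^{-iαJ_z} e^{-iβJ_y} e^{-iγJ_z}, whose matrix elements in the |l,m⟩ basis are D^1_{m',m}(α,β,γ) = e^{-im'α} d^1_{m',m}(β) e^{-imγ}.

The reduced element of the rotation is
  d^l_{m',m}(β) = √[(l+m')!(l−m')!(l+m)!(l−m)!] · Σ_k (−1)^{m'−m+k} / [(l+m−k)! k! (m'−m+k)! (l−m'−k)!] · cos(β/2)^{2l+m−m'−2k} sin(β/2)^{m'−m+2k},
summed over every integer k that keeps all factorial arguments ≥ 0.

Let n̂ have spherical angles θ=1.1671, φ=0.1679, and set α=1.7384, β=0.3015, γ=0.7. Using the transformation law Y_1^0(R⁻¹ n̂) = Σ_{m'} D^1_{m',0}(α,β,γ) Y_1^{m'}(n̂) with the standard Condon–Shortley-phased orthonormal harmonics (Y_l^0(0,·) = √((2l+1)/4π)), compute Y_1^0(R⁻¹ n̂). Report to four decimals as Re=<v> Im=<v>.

Need the full column D^1_{m',0} for m'=−1..1 at α=1.7384, β=0.3015, γ=0.7000.
cos(β/2)=0.988659, sin(β/2)=0.150180
d^1_{-1,0}: single k=1 term ⇒ +0.209977;  D = -0.035028+0.207035i
d^1_{0,0}: k∈[0..1] ⇒ +0.977446 -0.022554 = +0.954892;  D = +0.954892+0.000000i
d^1_{1,0}: single k=0 term ⇒ -0.209977;  D = +0.035028+0.207035i
Y_1^{m'}(θ=1.1671,φ=0.1679) and Σ D·Y over m':
  (-0.0350+0.2070i)·(+0.3133-0.0531i)  (+0.9549+0.0000i)·(+0.1919+0.0000i)  (+0.0350+0.2070i)·(-0.3133-0.0531i)
Y_1^0(R⁻¹ n̂) = +0.183315+0.000000i

Re=0.1833 Im=0.0000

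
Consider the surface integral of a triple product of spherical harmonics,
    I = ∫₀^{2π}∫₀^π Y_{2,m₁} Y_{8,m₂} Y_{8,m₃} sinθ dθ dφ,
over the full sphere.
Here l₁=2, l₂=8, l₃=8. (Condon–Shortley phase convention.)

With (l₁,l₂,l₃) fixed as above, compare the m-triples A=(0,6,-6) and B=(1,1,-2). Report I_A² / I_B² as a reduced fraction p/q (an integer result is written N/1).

48/35

Same 2,8,8: normalisation and zero-m 3j drop out of the ratio.
A: Δ: 2! 2! 14! / 19! → 1/348840; sum: t=0:+1/348713164800 t=1:−1/6227020800 t=2:+1/3832012800 = 1/9686476800; 3j²(2 8 8; 0 6 -6) = Δ·Π!·Σ² = 6/1615  (sign +1)
B: Δ: 2! 2! 14! / 19! → 1/348840; sum: t=0:+1/87091200 t=1:−1/58060800 = -1/174182400; 3j²(2 8 8; 1 1 -2) = Δ·Π!·Σ² = 7/2584  (sign -1)
I_A²/I_B² = (6/1615)/(7/2584) = 48/35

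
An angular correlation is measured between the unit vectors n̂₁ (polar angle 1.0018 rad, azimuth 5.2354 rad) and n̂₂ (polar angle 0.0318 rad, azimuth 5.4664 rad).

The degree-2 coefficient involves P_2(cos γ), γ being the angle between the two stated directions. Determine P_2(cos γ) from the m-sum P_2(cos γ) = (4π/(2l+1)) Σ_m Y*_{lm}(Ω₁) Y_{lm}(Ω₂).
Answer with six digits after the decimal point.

-0.021860

Term-by-term m-sum for l=2 (normalisation 4π/5 = 2.513274):
  m=-2: Y*=-0.137350-0.237253i  Y=-0.000024+0.000390i  product +0.000096-0.000048i
  m=-1: Y*=+0.175150-0.303781i  Y=+0.016806+0.017896i  product +0.008380-0.001971i
  m=+0: Y*=-0.040725-0.000000i  Y=+0.629827+0.000000i  product -0.025650-0.000000i
  m=+1: Y*=-0.175150-0.303781i  Y=-0.016806+0.017896i  product +0.008380+0.001971i
  m=+2: Y*=-0.137350+0.237253i  Y=-0.000024-0.000390i  product +0.000096+0.000048i
Total Σ_m = -0.008698-0.000000i. Multiply by 2.513274: -0.021860-0.000000i. P_2(cos γ) = -0.021860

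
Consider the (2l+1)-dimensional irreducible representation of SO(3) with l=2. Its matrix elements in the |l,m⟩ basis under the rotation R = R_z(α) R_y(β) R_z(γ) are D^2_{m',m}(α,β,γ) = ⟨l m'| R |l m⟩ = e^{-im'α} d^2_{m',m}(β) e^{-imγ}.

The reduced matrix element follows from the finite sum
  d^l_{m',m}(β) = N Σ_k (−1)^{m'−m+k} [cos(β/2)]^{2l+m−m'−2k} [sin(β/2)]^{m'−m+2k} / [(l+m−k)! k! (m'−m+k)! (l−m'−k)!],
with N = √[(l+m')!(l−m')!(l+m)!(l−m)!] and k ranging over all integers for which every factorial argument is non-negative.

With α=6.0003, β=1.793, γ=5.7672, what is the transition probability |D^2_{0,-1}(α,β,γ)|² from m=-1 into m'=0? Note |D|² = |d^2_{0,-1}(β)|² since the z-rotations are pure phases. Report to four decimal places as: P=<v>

P=0.0693

Split into d^2_{0,-1}(β=1.7930) × two z-phases.
c=cos(1.793000/2)=0.624348, s=sin(1.793000/2)=0.781146; N=√[2·2·1·6]=4.898979
The bounds max(0,m−m')=0 and min(l+m,l−m')=1 give 2 terms
  k=0: (−1)^1·4.8990/(2)·0.6243^3·0.7811^1 = -0.465680
  k=1: (−1)^2·4.8990/(2)·0.6243^1·0.7811^3 = +0.728953
d^2_{0,-1}(1.7930) = -0.465680 +0.728953 = +0.263273
|D^2_{0,-1}|² = |d^2_{0,-1}(β)|² = (+0.263273)² = 0.069313 (the z-rotation phases have unit modulus)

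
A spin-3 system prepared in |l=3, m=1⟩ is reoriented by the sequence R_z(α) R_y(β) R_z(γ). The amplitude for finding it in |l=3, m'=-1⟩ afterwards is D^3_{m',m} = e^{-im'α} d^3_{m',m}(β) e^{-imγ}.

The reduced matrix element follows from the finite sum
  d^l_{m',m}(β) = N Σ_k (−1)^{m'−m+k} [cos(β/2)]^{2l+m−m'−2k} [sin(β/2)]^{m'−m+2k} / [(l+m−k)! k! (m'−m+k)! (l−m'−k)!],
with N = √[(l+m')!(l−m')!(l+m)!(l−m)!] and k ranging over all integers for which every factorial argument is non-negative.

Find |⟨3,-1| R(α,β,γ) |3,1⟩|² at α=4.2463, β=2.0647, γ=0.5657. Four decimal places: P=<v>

P=0.1906

Split into d^3_{-1,1}(β=2.0647) × two z-phases.
c=cos(2.064700/2)=0.512803, s=sin(2.064700/2)=0.858506; N=√[2·24·24·2]=48.000000
Admissible k: 2..4 (factorial args all ≥0)
  k=2: (−1)^0·48.0000/(8)·0.5128^4·0.8585^2 = +0.305802
  k=3: (−1)^1·48.0000/(6)·0.5128^2·0.8585^4 = -1.142786
  k=4: (−1)^2·48.0000/(48)·0.5128^0·0.8585^6 = +0.400370
d^3_{-1,1}(2.0647) = +0.305802 -1.142786 +0.400370 = -0.436615
|D^3_{-1,1}|² = |d^3_{-1,1}(β)|² = (-0.436615)² = 0.190632 (the z-rotation phases have unit modulus)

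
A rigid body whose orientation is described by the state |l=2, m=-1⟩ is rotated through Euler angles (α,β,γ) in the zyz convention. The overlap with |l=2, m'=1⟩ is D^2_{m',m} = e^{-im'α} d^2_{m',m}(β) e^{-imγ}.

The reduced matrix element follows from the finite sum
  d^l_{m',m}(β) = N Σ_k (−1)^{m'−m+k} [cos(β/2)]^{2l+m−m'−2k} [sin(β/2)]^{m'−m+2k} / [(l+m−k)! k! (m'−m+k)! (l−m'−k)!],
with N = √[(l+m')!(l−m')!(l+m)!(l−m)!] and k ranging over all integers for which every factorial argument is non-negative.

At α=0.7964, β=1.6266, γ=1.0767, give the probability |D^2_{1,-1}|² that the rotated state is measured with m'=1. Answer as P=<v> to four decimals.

P=0.2200

First d^2_{1,-1}(β=1.6266), then the phase factors e^{-i(1)α} and e^{-i(-1)γ}:
Half-angle: c=0.687105, s=0.726559. N=√(6·1·1·6)=6.000000
Admissible k: 0..1 (factorial args all ≥0)
  k=0: (−1)^2·6.0000/(2)·0.6871^2·0.7266^2 = +0.747667
  k=1: (−1)^3·6.0000/(6)·0.6871^0·0.7266^4 = -0.278665
d^2_{1,-1}(1.6266) = +0.747667 -0.278665 = +0.469002
|D^2_{1,-1}|² = |d^2_{1,-1}(β)|² = (+0.469002)² = 0.219963 (the z-rotation phases have unit modulus)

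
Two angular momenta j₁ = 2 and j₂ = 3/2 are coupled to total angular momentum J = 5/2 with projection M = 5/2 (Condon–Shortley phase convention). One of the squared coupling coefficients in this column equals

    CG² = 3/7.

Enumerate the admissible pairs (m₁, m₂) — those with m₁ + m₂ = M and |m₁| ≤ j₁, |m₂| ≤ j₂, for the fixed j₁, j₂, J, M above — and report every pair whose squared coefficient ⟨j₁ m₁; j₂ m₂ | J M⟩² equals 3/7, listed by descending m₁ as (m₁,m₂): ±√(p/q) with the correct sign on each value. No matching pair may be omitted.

Admissible pairs with m₁+m₂ = M = 5/2: (1,3/2), (2,1/2)
  (m₁,m₂)=(2,1/2): CG² = 4/7, CG = +√(4/7)
  (m₁,m₂)=(1,3/2): CG² = 3/7, CG = −√(3/7)   ← matches the target
Pairs with CG² = 3/7: (1,3/2): −√(3/7)

(1,3/2): −√(3/7)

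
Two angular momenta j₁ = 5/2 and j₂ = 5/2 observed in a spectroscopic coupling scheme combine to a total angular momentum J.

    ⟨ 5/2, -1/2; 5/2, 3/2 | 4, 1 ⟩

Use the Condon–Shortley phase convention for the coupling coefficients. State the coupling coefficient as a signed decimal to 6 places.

-0.597614

√[9·1!4!4!/10! · 2!3!4!1!5!3!] = √(10368/35)
  +(−1)^0/∏(0,1,3,4,1,0)! = 1/144  (running 1/144)
  +(−1)^1/∏(1,0,2,3,2,1)! = -1/24  (running -5/144)
⟨..|..⟩ = √(10368/35)·(-5/144) = -0.597614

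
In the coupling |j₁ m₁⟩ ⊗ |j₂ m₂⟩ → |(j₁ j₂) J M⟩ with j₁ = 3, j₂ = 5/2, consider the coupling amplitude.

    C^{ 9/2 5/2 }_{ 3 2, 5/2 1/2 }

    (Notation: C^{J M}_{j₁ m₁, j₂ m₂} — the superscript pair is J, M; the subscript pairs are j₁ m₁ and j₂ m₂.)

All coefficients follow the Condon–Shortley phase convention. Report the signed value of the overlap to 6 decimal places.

j₁+j₂−J=1  J+j₁−j₂=5  J−j₁+j₂=4  j₁+j₂+J+1=11
(j₁±m₁, j₂±m₂, J±M) = (5,1,3,2,7,2)
P² = 115200/11
sum k=0..1:
  [0] +1/144 = 1/144
  [1] −1/480 = -1/480
S = 7/1440
C² = P²·S² = 49/198 ; C = +0.497468

+0.497468  (= +√(49/198))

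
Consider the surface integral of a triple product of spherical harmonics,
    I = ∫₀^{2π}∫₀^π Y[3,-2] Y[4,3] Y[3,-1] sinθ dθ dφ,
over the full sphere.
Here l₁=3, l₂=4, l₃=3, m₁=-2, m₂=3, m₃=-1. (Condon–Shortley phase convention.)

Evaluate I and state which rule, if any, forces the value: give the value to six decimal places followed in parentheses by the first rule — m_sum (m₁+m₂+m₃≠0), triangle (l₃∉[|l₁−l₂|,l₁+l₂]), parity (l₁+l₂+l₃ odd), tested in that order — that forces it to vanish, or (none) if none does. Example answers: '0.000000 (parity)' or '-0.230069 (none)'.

-0.095955 (none)

Checks pass: Σm=0; 10 even; l₃=3∈[1,7].
(2·3+1)(2·4+1)(2·3+1) = 441
Δ: 4! 2! 4! / 11! → 1/34650
sum: t=1:−1/72 t=2:+1/16 t=3:−1/72 = 5/144
3j²(3 4 3; 0 0 0) = Δ·Π!·Σ² = 2/77  (sign -1)
sum: t=3:−1/288 t=4:+1/144 = 1/288
3j²(3 4 3; -2 3 -1) = Δ·Π!·Σ² = 1/99  (sign +1)
combine: 4πI² = 441·2/77·1/99 = 14/121
take √, sign -1: I = -0.09595473
No selection rule forces the value: the integral is nonzero (none).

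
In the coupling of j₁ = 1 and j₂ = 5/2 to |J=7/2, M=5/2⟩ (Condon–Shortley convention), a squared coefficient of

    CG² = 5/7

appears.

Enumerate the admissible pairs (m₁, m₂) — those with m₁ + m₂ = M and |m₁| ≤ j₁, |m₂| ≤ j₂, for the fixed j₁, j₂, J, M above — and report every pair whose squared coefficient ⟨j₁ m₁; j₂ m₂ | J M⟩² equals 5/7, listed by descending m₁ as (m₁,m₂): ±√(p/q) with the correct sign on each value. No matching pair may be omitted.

(1,3/2): +√(5/7)

Admissible pairs with m₁+m₂ = M = 5/2: (0,5/2), (1,3/2)
  (m₁,m₂)=(1,3/2): CG² = 5/7, CG = +√(5/7)   ← matches the target
  (m₁,m₂)=(0,5/2): CG² = 2/7, CG = +√(2/7)
Pairs with CG² = 5/7: (1,3/2): +√(5/7)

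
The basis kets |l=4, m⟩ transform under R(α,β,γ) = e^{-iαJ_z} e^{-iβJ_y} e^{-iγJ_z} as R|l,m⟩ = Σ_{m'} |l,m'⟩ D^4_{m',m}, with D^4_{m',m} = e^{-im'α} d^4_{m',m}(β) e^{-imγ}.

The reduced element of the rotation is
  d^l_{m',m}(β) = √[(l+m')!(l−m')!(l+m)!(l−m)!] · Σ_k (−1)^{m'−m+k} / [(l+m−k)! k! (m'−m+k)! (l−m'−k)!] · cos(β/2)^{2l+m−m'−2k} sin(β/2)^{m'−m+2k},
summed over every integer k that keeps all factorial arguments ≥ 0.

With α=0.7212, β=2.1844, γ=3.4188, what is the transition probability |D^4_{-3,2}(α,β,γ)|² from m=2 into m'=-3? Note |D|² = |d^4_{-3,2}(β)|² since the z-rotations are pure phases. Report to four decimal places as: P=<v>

Split into d^4_{-3,2}(β=2.1844) × two z-phases.
c=cos(2.184400/2)=0.460534, s=sin(2.184400/2)=0.887642; N=√[1·5040·720·2]=2693.993318
Admissible k: 5..6 (factorial args all ≥0)
  k=5: (−1)^0·2693.9933/(240)·0.4605^3·0.8876^5 = +0.604170
  k=6: (−1)^1·2693.9933/(720)·0.4605^1·0.8876^7 = -0.748154
d^4_{-3,2}(2.1844) = +0.604170 -0.748154 = -0.143984
|D^4_{-3,2}|² = |d^4_{-3,2}(β)|² = (-0.143984)² = 0.020731 (the z-rotation phases have unit modulus)

P=0.0207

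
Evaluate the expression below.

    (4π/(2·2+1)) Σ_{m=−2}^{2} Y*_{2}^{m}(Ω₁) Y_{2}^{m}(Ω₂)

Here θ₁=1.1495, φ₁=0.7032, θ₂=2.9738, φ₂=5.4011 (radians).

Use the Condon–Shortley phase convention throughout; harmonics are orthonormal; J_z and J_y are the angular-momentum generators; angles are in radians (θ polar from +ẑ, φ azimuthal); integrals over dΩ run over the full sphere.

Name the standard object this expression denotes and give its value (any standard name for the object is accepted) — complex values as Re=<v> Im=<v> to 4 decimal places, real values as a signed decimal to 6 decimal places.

This sum is the spherical-harmonic addition theorem: it equals the Legendre polynomial P_l(cos γ) of the angle γ between the two directions.
Summing Y*_{l m}(θ₁,φ₁)·Y_{l m}(θ₂,φ₂) over m ∈ [−2, 2]; prefactor 4π/(2·2+1) = 2.513274:
  m=-2: Y*=0.05264 + 0.31734j  Y=-0.00207 + 0.01057j  product -0.00346 - 0.00010j
  m=-1: Y*=0.21991 + 0.18644j  Y=-0.08085 - 0.09821j  product 0.00053 - 0.03667j
  m=+0: Y*=-0.15716 + 0.00000j  Y=0.60439 + 0.00000j  product -0.09499 + 0.00000j
  m=+1: Y*=-0.21991 + 0.18644j  Y=0.08085 - 0.09821j  product 0.00053 + 0.03667j
  m=+2: Y*=0.05264 - 0.31734j  Y=-0.00207 - 0.01057j  product -0.00346 + 0.00010j
Σ over m = -0.10085 - 0.00000j; ×(4π/5) → -0.25347 - 0.00000j. Real part: -0.253466

Legendre polynomial (addition theorem), -0.253466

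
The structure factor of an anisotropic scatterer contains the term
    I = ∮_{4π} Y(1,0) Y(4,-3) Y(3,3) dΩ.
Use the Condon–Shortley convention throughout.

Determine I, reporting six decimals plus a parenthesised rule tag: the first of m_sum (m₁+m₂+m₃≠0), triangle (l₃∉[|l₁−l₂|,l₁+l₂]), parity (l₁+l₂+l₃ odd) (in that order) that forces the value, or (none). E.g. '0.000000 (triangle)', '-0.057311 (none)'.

-0.162868 (none)

m-sum 0 ✓  L=8 even ✓  3≤3≤5 ✓
Π(2lᵢ+1) = 3×9×7 = 189
triangle coeff Δ(1,4,3) = 1/252
Σ_t [1,1]: t=1:−1/36 = -1/36
(3j)²=4/63 [(1 4 3; 0 0 0)], sign=+1
Σ_t [1,1]: t=1:−1/720 = -1/720
(3j)²=1/36 [(1 4 3; 0 -3 3)], sign=-1
⇒ 4πI² = 1/3
I = (-1)√(1/3/(4π)) = -0.16286750
No selection rule forces the value: the integral is nonzero (none).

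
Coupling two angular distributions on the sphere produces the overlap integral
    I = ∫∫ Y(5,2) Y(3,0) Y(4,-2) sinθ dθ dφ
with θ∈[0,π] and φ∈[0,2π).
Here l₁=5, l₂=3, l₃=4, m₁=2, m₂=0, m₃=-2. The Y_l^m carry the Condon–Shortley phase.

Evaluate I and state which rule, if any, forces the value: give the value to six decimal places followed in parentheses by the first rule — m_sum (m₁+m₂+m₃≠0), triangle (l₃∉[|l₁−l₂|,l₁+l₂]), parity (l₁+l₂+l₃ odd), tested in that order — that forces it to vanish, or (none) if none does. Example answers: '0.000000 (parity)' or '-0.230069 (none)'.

0.022664 (none)

Checks pass: Σm=0; 12 even; l₃=4∈[2,8].
(2·5+1)(2·3+1)(2·4+1) = 693
Δ: 4! 6! 2! / 13! → 1/180180
sum: t=1:−1/576 t=2:+1/144 t=3:−1/576 = 1/288
3j²(5 3 4; 0 0 0) = Δ·Π!·Σ² = 20/1001  (sign +1)
sum: t=1:−1/576 t=2:+1/480 t=3:−1/8640 = 1/4320
3j²(5 3 4; 2 0 -2) = Δ·Π!·Σ² = 1/2145  (sign +1)
combine: 4πI² = 693·20/1001·1/2145 = 12/1859
take √, sign +1: I = 0.02266449
No selection rule forces the value: the integral is nonzero (none).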